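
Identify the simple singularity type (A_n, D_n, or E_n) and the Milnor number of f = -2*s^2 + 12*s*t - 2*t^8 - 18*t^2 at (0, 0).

Type A7, Milnor number mu = 7.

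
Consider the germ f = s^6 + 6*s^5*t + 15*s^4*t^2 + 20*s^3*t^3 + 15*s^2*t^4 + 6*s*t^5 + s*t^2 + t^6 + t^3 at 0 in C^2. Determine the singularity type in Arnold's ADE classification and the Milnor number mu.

Type D_7, Milnor number mu = 7.

The Hessian of f at 0 is [[0, 0], [0, 0]] with rank 0, so corank 2. A Groebner basis of the Jacobian ideal J(f) in C{s,t} is {s^5 + t^2/6, t^3, s*t + t^2}; counting standard monomials gives mu = 7. Corank 2; j^3 = t^2*(s + t) has shape L^2 M (L != M), so D-series; mu = 7 gives D_7.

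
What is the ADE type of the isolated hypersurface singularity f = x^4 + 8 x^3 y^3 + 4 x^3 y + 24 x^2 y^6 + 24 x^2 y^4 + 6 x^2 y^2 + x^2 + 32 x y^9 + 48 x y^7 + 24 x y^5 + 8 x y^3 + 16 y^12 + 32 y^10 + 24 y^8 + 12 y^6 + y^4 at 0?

The Hessian of f at 0 is [[2, 0], [0, 0]] with rank 1, so corank 1. A Groebner basis of the Jacobian ideal J(f) in C{x,y} is {y^3, x}; counting standard monomials gives mu = 3. Corank 1: A-series; mu = 3 gives A_3.

A3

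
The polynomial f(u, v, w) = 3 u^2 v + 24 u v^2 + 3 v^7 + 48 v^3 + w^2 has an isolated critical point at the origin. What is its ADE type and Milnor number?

The Hessian of f at 0 is [[0, 0, 0], [0, 0, 0], [0, 0, 2]] with rank 1, so corank 2. A Groebner basis of the Jacobian ideal J(f) in C{u,v,w} is {u^2/7 + v^6 - 16*v^2/7, u^3 + 64*v^3, u*v + 4*v^2, w}; counting standard monomials gives mu = 8. Corank 2; j^3 = 3*v*(u + 4*v)^2 has shape L^2 M (L != M), so D-series; mu = 8 gives D_8.

Type D_{8}, Milnor number mu = 8.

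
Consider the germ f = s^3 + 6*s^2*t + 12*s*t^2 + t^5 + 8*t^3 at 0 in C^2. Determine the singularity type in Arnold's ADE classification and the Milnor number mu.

Type E_{8}, Milnor number mu = 8.

The Hessian of f at 0 has rank 0. Corank 2; j^3 = (s + 2*t)^3 is a perfect cube, so E-series; the 5-jet and mu = 8 give E_8.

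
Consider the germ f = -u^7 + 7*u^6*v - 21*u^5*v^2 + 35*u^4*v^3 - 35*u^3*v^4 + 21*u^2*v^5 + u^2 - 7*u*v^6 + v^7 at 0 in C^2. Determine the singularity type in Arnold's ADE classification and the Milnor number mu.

Type A6, Milnor number mu = 6.

The Hessian of f at 0 has rank 1. Corank 1: A-series; mu = 6 gives A_6.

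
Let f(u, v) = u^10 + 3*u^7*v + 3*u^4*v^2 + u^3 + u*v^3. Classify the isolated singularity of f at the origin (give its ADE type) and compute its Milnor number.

Type E_7, Milnor number mu = 7.

The Hessian of f at 0 is [[0, 0], [0, 0]] with rank 0, so corank 2. A Groebner basis of the Jacobian ideal J(f) in C{u,v} is {u^3, u*v^2, 3*u^2 + v^3}; counting standard monomials gives mu = 7. Corank 2; j^3 = u^3 is a perfect cube, so E-series; the 4-jet and mu = 7 give E_7.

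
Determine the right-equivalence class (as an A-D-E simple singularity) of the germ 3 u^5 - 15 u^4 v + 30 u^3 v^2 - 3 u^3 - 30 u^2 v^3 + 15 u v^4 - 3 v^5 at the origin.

The Hessian of f at 0 has rank 0. Corank 2; j^3 = -3*u^3 is a perfect cube, so E-series; the 5-jet and mu = 8 give E_8.

E8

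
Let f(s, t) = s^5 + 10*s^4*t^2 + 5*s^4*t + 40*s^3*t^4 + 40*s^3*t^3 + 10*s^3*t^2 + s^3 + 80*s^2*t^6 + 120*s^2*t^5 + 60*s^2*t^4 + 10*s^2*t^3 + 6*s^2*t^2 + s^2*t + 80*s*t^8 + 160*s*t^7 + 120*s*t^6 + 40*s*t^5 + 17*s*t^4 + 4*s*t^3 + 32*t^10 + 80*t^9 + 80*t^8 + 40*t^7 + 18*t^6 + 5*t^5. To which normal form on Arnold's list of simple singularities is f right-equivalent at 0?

D_6

The Hessian of f at 0 has rank 0. Corank 2; j^3 = s^2*(s + t) has shape L^2 M (L != M), so D-series; mu = 6 gives D_6.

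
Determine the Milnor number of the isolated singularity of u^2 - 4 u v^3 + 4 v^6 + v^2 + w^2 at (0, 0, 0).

The Hessian of f at 0 is [[2, 0, 0], [0, 2, 0], [0, 0, 2]] with rank 3, so corank 0. A Groebner basis of the Jacobian ideal J(f) in C{u,v,w} is {u, v, w}; counting standard monomials gives mu = 1. Corank 0: nondegenerate Morse point, so A_1.

1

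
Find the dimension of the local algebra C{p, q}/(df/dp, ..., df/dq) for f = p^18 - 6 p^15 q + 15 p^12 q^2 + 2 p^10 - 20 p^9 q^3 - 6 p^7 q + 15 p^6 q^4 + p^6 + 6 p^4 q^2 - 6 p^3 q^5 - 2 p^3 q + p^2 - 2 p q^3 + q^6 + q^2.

1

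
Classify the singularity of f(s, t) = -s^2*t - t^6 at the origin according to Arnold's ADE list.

The Hessian of f at 0 has rank 0. Corank 2; j^3 = -s^2*t has shape L^2 M (L != M), so D-series; mu = 7 gives D_7.

D7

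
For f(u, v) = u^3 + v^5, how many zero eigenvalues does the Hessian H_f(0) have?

2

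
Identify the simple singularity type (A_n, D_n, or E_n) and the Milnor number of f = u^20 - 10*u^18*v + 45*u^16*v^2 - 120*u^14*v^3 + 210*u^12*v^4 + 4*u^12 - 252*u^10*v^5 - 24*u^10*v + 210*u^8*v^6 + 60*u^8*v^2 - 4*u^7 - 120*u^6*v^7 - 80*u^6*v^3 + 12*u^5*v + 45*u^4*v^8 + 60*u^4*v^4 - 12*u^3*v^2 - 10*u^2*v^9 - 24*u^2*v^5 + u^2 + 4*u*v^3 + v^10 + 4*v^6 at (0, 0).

The Hessian of f at 0 is [[2, 0], [0, 0]] with rank 1, so corank 1. A Groebner basis of the Jacobian ideal J(f) in C{u,v} is {u^2*v^2 - u/6 - v^3/3, u^2/2 + u*v^3, u*v/2 + v^4, u^3}; counting standard monomials gives mu = 9. Corank 1: A-series; mu = 9 gives A_9.

Type A_9, Milnor number mu = 9.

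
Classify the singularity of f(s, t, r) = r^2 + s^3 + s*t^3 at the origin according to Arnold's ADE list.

E7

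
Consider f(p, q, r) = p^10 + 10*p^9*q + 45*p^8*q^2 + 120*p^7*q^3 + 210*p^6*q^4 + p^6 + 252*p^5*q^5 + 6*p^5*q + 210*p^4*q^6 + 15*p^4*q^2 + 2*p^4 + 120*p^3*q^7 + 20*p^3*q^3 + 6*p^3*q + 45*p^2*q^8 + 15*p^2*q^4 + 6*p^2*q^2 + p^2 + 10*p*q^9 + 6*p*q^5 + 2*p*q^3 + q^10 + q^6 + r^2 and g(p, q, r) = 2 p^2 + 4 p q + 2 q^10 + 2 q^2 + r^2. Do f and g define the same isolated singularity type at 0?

The Hessian of f at 0 has rank 2. Corank 1: A-series; mu = 9 gives A_9. The Hessian of g at 0 has rank 2. Corank 1: A-series; mu = 9 gives A_9. Both have type A_9, hence right-equivalent.

Yes.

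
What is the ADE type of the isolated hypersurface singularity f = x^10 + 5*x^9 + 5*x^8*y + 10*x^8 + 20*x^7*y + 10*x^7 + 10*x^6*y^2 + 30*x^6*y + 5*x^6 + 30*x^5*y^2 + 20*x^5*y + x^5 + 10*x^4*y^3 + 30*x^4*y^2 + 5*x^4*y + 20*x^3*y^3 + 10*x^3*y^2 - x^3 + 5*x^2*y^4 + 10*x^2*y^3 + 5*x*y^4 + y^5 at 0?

E_8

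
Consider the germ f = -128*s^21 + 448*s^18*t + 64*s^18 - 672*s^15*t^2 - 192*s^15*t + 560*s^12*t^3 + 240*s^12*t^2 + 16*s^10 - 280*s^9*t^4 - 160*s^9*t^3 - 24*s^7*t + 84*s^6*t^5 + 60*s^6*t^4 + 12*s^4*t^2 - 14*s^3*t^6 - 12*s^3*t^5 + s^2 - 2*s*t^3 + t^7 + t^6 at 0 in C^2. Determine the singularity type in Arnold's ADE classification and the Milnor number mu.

Type A_{6}, Milnor number mu = 6.

The Hessian of f at 0 has rank 1. Corank 1: A-series; mu = 6 gives A_6.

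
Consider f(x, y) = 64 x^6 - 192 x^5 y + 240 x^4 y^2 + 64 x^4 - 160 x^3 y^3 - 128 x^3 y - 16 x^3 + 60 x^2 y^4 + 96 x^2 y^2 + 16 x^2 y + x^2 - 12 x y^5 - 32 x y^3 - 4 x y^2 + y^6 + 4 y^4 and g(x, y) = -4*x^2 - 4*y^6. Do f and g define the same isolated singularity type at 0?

The Hessian of f at 0 is [[2, 0], [0, 0]] with rank 1, so corank 1. A Groebner basis of the Jacobian ideal J(f) in C{x,y} is {x*y^2 - x*y/2 - x/16 + y^2/8, -5*x*y/2 - x/4 + y^3 + y^2/2, x^2 - x*y - x/8 + y^2/4}; counting standard monomials gives mu = 5. Corank 1: A-series; mu = 5 gives A_5. The Hessian of g at 0 is [[-8, 0], [0, 0]] with rank 1, so corank 1. A Groebner basis of the Jacobian ideal J(g) in C{x,y} is {y^5, x}; counting standard monomials gives mu = 5. Corank 1: A-series; mu = 5 gives A_5. Both have type A_5, hence right-equivalent.

Yes.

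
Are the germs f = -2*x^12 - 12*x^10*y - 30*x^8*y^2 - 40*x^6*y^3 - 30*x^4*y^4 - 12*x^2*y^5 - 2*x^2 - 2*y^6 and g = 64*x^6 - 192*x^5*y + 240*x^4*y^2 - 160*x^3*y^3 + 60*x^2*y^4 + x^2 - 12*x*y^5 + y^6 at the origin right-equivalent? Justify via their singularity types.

The Hessian of f at 0 is [[-4, 0], [0, 0]] with rank 1, so corank 1. A Groebner basis of the Jacobian ideal J(f) in C{x,y} is {y^5, x}; counting standard monomials gives mu = 5. Corank 1: A-series; mu = 5 gives A_5. The Hessian of g at 0 is [[2, 0], [0, 0]] with rank 1, so corank 1. A Groebner basis of the Jacobian ideal J(g) in C{x,y} is {y^5, x}; counting standard monomials gives mu = 5. Corank 1: A-series; mu = 5 gives A_5. Both have type A_5, hence right-equivalent.

Yes.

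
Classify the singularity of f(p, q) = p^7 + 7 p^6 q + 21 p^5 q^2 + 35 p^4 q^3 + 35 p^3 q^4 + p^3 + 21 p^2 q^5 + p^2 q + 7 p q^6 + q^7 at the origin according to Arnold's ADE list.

D8

The Hessian of f at 0 has rank 0. Corank 2; j^3 = p^2*(p + q) has shape L^2 M (L != M), so D-series; mu = 8 gives D_8.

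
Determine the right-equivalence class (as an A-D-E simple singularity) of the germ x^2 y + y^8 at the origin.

D9

The Hessian of f at 0 has rank 0. Corank 2; j^3 = x^2*y has shape L^2 M (L != M), so D-series; mu = 9 gives D_9.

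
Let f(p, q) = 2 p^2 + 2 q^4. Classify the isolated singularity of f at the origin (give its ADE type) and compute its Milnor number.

The Hessian of f at 0 has rank 1. Corank 1: A-series; mu = 3 gives A_3.

Type A_3, Milnor number mu = 3.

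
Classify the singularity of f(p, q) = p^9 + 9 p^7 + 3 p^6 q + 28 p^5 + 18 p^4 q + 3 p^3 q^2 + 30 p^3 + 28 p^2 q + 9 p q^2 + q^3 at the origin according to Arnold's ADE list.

The Hessian of f at 0 has rank 0. Corank 2; j^3 = (3*p + q)*(10*p^2 + 6*p*q + q^2) splits into three distinct lines over C (the quadratic factor has nonzero discriminant), so D_4.

D_4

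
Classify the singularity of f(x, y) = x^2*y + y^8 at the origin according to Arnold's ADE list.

D_{9}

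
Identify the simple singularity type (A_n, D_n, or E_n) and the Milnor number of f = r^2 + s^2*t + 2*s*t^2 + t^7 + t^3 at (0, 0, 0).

Type D8, Milnor number mu = 8.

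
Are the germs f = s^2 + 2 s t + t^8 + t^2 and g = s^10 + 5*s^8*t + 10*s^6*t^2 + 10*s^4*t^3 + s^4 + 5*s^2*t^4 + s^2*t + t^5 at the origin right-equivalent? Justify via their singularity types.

No.

The Hessian of f at 0 has rank 1. Corank 1: A-series; mu = 7 gives A_7. The Hessian of g at 0 has rank 0. Corank 2; j^3 = s^2*t has shape L^2 M (L != M), so D-series; mu = 6 gives D_6. f is A_7 but g is D_6, hence not right-equivalent.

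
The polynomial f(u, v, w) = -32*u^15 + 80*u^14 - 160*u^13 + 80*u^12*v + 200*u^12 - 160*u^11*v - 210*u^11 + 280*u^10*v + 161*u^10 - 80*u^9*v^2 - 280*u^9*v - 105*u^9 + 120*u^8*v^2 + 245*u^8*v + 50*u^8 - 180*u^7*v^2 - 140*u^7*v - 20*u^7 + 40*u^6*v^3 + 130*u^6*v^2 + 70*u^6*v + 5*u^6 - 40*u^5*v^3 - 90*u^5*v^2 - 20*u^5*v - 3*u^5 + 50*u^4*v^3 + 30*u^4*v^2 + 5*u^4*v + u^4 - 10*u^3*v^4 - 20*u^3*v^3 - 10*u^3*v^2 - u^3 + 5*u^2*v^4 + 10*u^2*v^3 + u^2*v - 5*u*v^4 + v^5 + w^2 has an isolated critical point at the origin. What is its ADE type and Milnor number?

Type D6, Milnor number mu = 6.

The Hessian of f at 0 has rank 1. Corank 2; j^3 = -u^2*(u - v) has shape L^2 M (L != M), so D-series; mu = 6 gives D_6.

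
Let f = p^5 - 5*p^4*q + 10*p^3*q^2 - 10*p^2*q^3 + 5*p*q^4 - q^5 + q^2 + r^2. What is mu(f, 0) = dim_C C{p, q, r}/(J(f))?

4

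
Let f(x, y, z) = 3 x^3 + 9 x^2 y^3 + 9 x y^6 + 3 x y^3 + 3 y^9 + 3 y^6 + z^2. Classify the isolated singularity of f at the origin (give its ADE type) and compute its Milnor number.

Type E_7, Milnor number mu = 7.

The Hessian of f at 0 has rank 1. Corank 2; j^3 = 3*x^3 is a perfect cube, so E-series; the 4-jet and mu = 7 give E_7.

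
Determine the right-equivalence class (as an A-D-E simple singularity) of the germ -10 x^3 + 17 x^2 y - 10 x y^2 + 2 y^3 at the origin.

The Hessian of f at 0 is [[0, 0], [0, 0]] with rank 0, so corank 2. A Groebner basis of the Jacobian ideal J(f) in C{x,y} is {y^3, x^2 - 2*y^2/11, x*y - 5*y^2/11}; counting standard monomials gives mu = 4. Corank 2; j^3 = -(2*x - y)*(5*x^2 - 6*x*y + 2*y^2) splits into three distinct lines over C (the quadratic factor has nonzero discriminant), so D_4.

D_{4}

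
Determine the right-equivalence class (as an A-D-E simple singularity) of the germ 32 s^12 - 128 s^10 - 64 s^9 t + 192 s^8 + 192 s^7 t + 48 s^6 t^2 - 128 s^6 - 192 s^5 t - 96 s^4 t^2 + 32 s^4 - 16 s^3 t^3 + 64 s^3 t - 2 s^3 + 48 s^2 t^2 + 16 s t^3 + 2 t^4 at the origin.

E6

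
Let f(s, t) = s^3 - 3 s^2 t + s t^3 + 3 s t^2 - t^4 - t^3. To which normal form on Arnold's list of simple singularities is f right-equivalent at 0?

E_{7}

The Hessian of f at 0 is [[0, 0], [0, 0]] with rank 0, so corank 2. A Groebner basis of the Jacobian ideal J(f) in C{s,t} is {s^3 - 3*s^2*t - 6*s^2 + 12*s*t - 6*t^2, 3*s^2 + s*t^2 - 6*s*t + 3*t^2, 3*s^2 - 6*s*t + t^3 + 3*t^2}; counting standard monomials gives mu = 7. Corank 2; j^3 = (s - t)^3 is a perfect cube, so E-series; the 4-jet and mu = 7 give E_7.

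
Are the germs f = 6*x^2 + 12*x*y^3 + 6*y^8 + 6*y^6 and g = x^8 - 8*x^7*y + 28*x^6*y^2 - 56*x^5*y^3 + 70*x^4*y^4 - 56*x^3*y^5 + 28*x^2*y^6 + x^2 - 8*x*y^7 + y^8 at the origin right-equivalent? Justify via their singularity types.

Yes.

The Hessian of f at 0 has rank 1. Corank 1: A-series; mu = 7 gives A_7. The Hessian of g at 0 has rank 1. Corank 1: A-series; mu = 7 gives A_7. Both have type A_7, hence right-equivalent.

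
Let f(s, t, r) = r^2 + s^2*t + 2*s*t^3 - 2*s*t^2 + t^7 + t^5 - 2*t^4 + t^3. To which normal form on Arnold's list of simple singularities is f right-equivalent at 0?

D8

The Hessian of f at 0 is [[0, 0, 0], [0, 0, 0], [0, 0, 2]] with rank 1, so corank 2. A Groebner basis of the Jacobian ideal J(f) in C{s,t,r} is {s^2*t^2 + 2*s^2*t + s^2/7 - 20*s*t^2/7 - 8*s*t/7 + t^2, s^3 - 3*s^2*t - s^2/7 + 20*s*t^2/7 + 8*s*t/7 - t^2, s*t + t^3 - t^2, r}; counting standard monomials gives mu = 8. Corank 2; j^3 = t*(s - t)^2 has shape L^2 M (L != M), so D-series; mu = 8 gives D_8.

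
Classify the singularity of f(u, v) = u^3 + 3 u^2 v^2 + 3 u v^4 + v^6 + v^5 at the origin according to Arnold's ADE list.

The Hessian of f at 0 is [[0, 0], [0, 0]] with rank 0, so corank 2. A Groebner basis of the Jacobian ideal J(f) in C{u,v} is {v^4, u^3, u^2/2 + u*v^2}; counting standard monomials gives mu = 8. Corank 2; j^3 = u^3 is a perfect cube, so E-series; the 5-jet and mu = 8 give E_8.

E8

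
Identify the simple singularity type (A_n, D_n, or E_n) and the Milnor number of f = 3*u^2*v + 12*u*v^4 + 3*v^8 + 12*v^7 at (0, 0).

The Hessian of f at 0 has rank 0. Corank 2; j^3 = 3*u^2*v has shape L^2 M (L != M), so D-series; mu = 9 gives D_9.

Type D_9, Milnor number mu = 9.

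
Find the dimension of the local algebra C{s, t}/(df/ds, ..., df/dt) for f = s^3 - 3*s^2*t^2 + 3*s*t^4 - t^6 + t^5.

8

The Hessian of f at 0 is [[0, 0], [0, 0]] with rank 0, so corank 2. A Groebner basis of the Jacobian ideal J(f) in C{s,t} is {t^4, s^3, -s^2/2 + s*t^2}; counting standard monomials gives mu = 8. Corank 2; j^3 = s^3 is a perfect cube, so E-series; the 5-jet and mu = 8 give E_8.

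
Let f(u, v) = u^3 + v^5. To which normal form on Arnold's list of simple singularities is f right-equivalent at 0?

E8

The Hessian of f at 0 is [[0, 0], [0, 0]] with rank 0, so corank 2. A Groebner basis of the Jacobian ideal J(f) in C{u,v} is {v^4, u^2}; counting standard monomials gives mu = 8. Corank 2; j^3 = u^3 is a perfect cube, so E-series; the 5-jet and mu = 8 give E_8.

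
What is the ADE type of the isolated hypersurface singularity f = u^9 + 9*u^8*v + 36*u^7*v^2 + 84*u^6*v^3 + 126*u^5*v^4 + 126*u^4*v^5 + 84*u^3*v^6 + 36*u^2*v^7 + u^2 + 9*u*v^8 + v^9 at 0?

The Hessian of f at 0 is [[2, 0], [0, 0]] with rank 1, so corank 1. A Groebner basis of the Jacobian ideal J(f) in C{u,v} is {v^8, u}; counting standard monomials gives mu = 8. Corank 1: A-series; mu = 8 gives A_8.

A_{8}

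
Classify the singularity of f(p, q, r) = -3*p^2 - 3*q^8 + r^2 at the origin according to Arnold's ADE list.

The Hessian of f at 0 has rank 2. Corank 1: A-series; mu = 7 gives A_7.

A_{7}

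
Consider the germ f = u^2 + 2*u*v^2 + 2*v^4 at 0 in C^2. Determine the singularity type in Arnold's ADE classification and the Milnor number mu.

Type A_{3}, Milnor number mu = 3.

The Hessian of f at 0 is [[2, 0], [0, 0]] with rank 1, so corank 1. A Groebner basis of the Jacobian ideal J(f) in C{u,v} is {u^2, u*v, u + v^2}; counting standard monomials gives mu = 3. Corank 1: A-series; mu = 3 gives A_3.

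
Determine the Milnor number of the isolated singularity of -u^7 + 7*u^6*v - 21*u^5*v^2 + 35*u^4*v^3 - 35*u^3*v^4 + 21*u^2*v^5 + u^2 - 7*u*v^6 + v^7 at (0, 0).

The Hessian of f at 0 has rank 1. Corank 1: A-series; mu = 6 gives A_6.

6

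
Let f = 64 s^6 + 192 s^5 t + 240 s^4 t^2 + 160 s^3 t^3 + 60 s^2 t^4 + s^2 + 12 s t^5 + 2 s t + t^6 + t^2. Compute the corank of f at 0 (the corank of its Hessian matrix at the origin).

Hessian at 0 has rank 1.

1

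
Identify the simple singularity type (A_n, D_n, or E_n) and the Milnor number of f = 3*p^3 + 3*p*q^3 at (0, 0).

Type E7, Milnor number mu = 7.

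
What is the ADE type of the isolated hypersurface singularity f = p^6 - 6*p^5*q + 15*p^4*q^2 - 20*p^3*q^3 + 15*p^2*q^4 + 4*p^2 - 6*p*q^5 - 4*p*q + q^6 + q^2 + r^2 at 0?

A_5

The Hessian of f at 0 has rank 2. Corank 1: A-series; mu = 5 gives A_5.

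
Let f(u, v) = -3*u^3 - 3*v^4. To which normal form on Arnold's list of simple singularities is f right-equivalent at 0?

E_6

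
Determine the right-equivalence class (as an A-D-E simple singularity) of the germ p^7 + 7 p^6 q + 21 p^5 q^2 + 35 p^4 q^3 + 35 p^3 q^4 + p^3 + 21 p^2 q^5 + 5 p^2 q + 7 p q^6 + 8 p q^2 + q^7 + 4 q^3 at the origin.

The Hessian of f at 0 has rank 0. Corank 2; j^3 = (p + q)*(p + 2*q)^2 has shape L^2 M (L != M), so D-series; mu = 8 gives D_8.

D_{8}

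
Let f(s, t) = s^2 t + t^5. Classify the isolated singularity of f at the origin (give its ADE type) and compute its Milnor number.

Type D6, Milnor number mu = 6.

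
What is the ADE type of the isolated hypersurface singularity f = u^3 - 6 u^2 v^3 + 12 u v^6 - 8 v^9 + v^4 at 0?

E6

The Hessian of f at 0 has rank 0. Corank 2; j^3 = u^3 is a perfect cube, so E-series; the 4-jet and mu = 6 give E_6.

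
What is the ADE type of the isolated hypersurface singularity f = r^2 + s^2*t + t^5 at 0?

The Hessian of f at 0 is [[0, 0, 0], [0, 0, 0], [0, 0, 2]] with rank 1, so corank 2. A Groebner basis of the Jacobian ideal J(f) in C{s,t,r} is {s^2/5 + t^4, s^3, s*t, r}; counting standard monomials gives mu = 6. Corank 2; j^3 = s^2*t has shape L^2 M (L != M), so D-series; mu = 6 gives D_6.

D6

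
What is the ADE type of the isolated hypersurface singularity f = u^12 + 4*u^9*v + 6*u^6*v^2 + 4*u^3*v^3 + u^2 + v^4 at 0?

A_{3}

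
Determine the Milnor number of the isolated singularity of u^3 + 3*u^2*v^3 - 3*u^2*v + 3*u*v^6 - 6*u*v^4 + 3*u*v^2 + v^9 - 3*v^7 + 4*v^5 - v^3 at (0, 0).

The Hessian of f at 0 is [[0, 0], [0, 0]] with rank 0, so corank 2. A Groebner basis of the Jacobian ideal J(f) in C{u,v} is {u^2/2 + u*v^3 - u*v + v^2/2, v^4, u^3 - 3*u*v^2 + 2*v^3, u^2*v - 2*u*v^2 + v^3}; counting standard monomials gives mu = 8. Corank 2; j^3 = (u - v)^3 is a perfect cube, so E-series; the 5-jet and mu = 8 give E_8.

8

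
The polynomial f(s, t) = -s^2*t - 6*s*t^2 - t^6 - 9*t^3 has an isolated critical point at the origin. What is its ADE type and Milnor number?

The Hessian of f at 0 is [[0, 0], [0, 0]] with rank 0, so corank 2. A Groebner basis of the Jacobian ideal J(f) in C{s,t} is {s^2/6 + t^5 - 3*t^2/2, s^3 + 27*t^3, s*t + 3*t^2}; counting standard monomials gives mu = 7. Corank 2; j^3 = -t*(s + 3*t)^2 has shape L^2 M (L != M), so D-series; mu = 7 gives D_7.

Type D_{7}, Milnor number mu = 7.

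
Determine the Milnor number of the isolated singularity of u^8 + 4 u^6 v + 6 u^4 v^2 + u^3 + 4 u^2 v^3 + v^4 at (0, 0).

6

The Hessian of f at 0 is [[0, 0], [0, 0]] with rank 0, so corank 2. A Groebner basis of the Jacobian ideal J(f) in C{u,v} is {v^3, u^2}; counting standard monomials gives mu = 6. Corank 2; j^3 = u^3 is a perfect cube, so E-series; the 4-jet and mu = 6 give E_6.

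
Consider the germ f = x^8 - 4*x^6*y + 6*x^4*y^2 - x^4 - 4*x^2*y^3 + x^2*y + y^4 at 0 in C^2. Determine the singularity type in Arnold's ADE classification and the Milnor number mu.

Type D_5, Milnor number mu = 5.

The Hessian of f at 0 is [[0, 0], [0, 0]] with rank 0, so corank 2. A Groebner basis of the Jacobian ideal J(f) in C{x,y} is {x^3, x^2/4 + y^3, x*y}; counting standard monomials gives mu = 5. Corank 2; j^3 = x^2*y has shape L^2 M (L != M), so D-series; mu = 5 gives D_5.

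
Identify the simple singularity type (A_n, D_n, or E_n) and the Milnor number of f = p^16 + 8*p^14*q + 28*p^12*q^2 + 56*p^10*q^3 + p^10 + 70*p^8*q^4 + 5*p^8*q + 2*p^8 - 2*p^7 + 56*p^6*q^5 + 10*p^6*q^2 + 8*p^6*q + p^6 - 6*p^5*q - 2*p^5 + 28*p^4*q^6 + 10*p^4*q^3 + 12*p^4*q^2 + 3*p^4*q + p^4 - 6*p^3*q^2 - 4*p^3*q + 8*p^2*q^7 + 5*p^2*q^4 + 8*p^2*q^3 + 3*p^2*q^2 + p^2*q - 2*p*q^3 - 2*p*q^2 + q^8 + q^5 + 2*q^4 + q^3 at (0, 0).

The Hessian of f at 0 is [[0, 0], [0, 0]] with rank 0, so corank 2. A Groebner basis of the Jacobian ideal J(f) in C{p,q} is {p^2*q^2 + 113*p^2*q/112 + p^2/56 - 17*p*q^2/56 - 11*p*q/14 + 89*q^3/112 + 43*q^2/56, 209*p^2*q/56 - 2*p^2/7 + p*q^3 - 81*p*q^2/28 - 13*p*q/14 + 121*q^3/56 + 17*q^2/14, 283*p^2*q/112 - 25*p^2/56 - 219*p*q^2/56 + 9*p*q/14 + q^4 + 211*q^3/112 - 11*q^2/56, p^3 + 7*p^2*q/2 - p^2 - 2*p*q^2 + 3*q^3/2 + q^2}; counting standard monomials gives mu = 9. Corank 2; j^3 = q*(p - q)^2 has shape L^2 M (L != M), so D-series; mu = 9 gives D_9.

Type D_9, Milnor number mu = 9.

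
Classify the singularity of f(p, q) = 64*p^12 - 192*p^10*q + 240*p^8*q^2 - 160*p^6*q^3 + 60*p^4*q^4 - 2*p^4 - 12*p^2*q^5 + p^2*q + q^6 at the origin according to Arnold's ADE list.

D_{7}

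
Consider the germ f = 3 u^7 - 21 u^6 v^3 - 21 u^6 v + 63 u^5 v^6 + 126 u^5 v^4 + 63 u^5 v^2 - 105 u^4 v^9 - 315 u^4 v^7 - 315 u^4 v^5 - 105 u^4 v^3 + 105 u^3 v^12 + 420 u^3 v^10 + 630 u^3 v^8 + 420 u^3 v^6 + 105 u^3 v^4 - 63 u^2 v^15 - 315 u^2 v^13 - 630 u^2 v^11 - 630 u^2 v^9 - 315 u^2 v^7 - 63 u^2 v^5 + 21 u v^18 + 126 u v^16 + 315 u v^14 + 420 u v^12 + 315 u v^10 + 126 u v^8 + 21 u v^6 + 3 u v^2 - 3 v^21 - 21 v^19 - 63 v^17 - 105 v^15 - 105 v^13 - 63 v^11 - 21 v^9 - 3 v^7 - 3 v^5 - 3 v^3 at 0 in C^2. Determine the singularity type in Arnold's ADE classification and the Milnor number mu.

The Hessian of f at 0 has rank 0. Corank 2; j^3 = 3*v^2*(u - v) has shape L^2 M (L != M), so D-series; mu = 8 gives D_8.

Type D_{8}, Milnor number mu = 8.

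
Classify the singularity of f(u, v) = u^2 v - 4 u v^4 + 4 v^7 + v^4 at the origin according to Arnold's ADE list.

The Hessian of f at 0 is [[0, 0], [0, 0]] with rank 0, so corank 2. A Groebner basis of the Jacobian ideal J(f) in C{u,v} is {u^3, u^2/4 + v^3, u*v}; counting standard monomials gives mu = 5. Corank 2; j^3 = u^2*v has shape L^2 M (L != M), so D-series; mu = 5 gives D_5.

D_5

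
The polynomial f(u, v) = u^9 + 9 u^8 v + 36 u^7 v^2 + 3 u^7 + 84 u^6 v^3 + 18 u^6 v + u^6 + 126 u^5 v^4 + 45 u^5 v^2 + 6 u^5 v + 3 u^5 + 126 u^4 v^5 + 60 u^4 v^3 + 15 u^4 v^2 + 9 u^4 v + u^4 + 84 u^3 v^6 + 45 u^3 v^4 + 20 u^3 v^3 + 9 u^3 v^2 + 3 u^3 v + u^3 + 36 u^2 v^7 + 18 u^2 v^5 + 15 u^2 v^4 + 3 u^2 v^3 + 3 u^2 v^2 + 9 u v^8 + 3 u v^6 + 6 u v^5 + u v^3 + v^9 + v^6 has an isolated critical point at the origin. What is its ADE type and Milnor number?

The Hessian of f at 0 is [[0, 0], [0, 0]] with rank 0, so corank 2. A Groebner basis of the Jacobian ideal J(f) in C{u,v} is {3*u^2 + v^4 + v^3, u^3, u^2*v - u^2 - v^3/3, 2*u^2 + u*v^2 + 2*v^3/3}; counting standard monomials gives mu = 7. Corank 2; j^3 = u^3 is a perfect cube, so E-series; the 4-jet and mu = 7 give E_7.

Type E7, Milnor number mu = 7.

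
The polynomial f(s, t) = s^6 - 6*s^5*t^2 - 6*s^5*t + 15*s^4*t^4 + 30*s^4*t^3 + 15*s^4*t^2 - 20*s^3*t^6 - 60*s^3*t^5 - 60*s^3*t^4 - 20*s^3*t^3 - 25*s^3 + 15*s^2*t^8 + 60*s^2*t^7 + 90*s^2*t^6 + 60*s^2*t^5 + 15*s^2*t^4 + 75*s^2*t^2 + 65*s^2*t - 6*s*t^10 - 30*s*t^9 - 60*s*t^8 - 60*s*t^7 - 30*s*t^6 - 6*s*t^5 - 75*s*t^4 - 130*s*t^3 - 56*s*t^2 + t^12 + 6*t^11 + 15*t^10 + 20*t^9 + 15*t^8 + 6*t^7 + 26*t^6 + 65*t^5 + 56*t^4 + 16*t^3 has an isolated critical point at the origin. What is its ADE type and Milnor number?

The Hessian of f at 0 is [[0, 0], [0, 0]] with rank 0, so corank 2. A Groebner basis of the Jacobian ideal J(f) in C{s,t} is {-s^2 + 9*s*t/5 + t^4 - t^3/5 - 4*t^2/5, s^3 - 48*s^2/25 + 781682*s*t/125 - 781362*t^3/125 - 625192*t^2/125, s^2*t - 8*s^2/5 + 391057*s*t/150 - 390769*t^3/150 - 156346*t^2/75, -s^2 + s*t^2 + 9*s*t/5 - t^3 - 4*t^2/5}; counting standard monomials gives mu = 7. Corank 2; j^3 = -(s - t)*(5*s - 4*t)^2 has shape L^2 M (L != M), so D-series; mu = 7 gives D_7.

Type D7, Milnor number mu = 7.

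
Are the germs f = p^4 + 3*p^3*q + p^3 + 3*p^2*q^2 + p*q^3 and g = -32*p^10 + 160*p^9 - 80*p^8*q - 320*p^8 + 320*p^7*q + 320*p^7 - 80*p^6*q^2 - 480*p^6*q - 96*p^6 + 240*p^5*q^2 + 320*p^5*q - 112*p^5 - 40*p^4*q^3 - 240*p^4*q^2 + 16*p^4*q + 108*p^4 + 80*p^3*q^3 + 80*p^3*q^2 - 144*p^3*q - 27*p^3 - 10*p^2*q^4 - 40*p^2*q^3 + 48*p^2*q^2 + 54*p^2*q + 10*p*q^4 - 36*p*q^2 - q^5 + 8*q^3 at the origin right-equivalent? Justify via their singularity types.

No.

The Hessian of f at 0 has rank 0. Corank 2; j^3 = p^3 is a perfect cube, so E-series; the 4-jet and mu = 7 give E_7. The Hessian of g at 0 has rank 0. Corank 2; j^3 = -(3*p - 2*q)^3 is a perfect cube, so E-series; the 5-jet and mu = 8 give E_8. f is E_7 but g is E_8, hence not right-equivalent.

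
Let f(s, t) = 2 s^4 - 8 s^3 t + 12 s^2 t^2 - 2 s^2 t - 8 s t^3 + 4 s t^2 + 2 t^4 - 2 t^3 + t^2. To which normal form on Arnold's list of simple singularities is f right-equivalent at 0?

A3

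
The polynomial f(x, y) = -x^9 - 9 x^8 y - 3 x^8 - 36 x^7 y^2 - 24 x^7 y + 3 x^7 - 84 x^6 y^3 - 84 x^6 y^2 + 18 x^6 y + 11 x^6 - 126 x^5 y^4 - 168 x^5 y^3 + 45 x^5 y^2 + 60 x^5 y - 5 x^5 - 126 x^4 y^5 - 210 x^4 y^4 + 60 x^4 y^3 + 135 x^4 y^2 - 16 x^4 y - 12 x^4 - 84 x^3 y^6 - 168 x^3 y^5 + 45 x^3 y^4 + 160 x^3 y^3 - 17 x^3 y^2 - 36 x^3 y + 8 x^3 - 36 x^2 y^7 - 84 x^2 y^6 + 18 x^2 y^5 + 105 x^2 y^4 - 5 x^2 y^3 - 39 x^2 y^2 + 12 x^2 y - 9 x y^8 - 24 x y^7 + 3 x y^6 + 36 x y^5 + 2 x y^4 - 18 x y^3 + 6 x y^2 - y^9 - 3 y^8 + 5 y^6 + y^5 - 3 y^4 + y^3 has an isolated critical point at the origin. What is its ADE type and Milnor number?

The Hessian of f at 0 has rank 0. Corank 2; j^3 = (2*x + y)^3 is a perfect cube, so E-series; the 5-jet and mu = 8 give E_8.

Type E_8, Milnor number mu = 8.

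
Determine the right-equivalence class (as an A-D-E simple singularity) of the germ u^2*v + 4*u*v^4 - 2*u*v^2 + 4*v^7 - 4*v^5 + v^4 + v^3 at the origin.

The Hessian of f at 0 has rank 0. Corank 2; j^3 = v*(u - v)^2 has shape L^2 M (L != M), so D-series; mu = 5 gives D_5.

D_5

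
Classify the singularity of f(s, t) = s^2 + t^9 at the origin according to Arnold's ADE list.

A_{8}

The Hessian of f at 0 is [[2, 0], [0, 0]] with rank 1, so corank 1. A Groebner basis of the Jacobian ideal J(f) in C{s,t} is {t^8, s}; counting standard monomials gives mu = 8. Corank 1: A-series; mu = 8 gives A_8.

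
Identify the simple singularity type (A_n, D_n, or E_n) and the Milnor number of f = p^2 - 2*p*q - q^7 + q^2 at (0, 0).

The Hessian of f at 0 has rank 1. Corank 1: A-series; mu = 6 gives A_6.

Type A_{6}, Milnor number mu = 6.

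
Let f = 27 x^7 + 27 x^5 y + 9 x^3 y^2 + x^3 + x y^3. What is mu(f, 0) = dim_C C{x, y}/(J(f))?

The Hessian of f at 0 is [[0, 0], [0, 0]] with rank 0, so corank 2. A Groebner basis of the Jacobian ideal J(f) in C{x,y} is {x^3, x*y^2, 3*x^2 + y^3}; counting standard monomials gives mu = 7. Corank 2; j^3 = x^3 is a perfect cube, so E-series; the 4-jet and mu = 7 give E_7.

7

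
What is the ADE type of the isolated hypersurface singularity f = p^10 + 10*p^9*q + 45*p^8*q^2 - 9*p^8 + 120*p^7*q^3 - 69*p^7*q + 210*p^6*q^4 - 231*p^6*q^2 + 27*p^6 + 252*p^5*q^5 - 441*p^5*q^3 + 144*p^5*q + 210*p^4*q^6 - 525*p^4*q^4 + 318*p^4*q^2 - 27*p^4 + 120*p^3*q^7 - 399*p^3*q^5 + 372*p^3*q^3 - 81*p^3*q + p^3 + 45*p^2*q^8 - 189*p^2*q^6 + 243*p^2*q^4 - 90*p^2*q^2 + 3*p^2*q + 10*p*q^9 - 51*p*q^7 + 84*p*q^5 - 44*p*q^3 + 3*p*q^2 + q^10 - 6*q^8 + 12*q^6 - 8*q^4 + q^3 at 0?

The Hessian of f at 0 is [[0, 0], [0, 0]] with rank 0, so corank 2. A Groebner basis of the Jacobian ideal J(f) in C{p,q} is {p^2/3 + 2*p*q/3 + q^4 + q^3/9 + q^2/3, p^3 - 5*p^2/3 - 10*p*q/3 + 4*q^3/9 - 5*q^2/3, p^2*q + 11*p^2/9 + 22*p*q/9 - 16*q^3/27 + 11*q^2/9, -2*p^2/3 + p*q^2 - 4*p*q/3 + 7*q^3/9 - 2*q^2/3}; counting standard monomials gives mu = 7. Corank 2; j^3 = (p + q)^3 is a perfect cube, so E-series; the 4-jet and mu = 7 give E_7.

E_7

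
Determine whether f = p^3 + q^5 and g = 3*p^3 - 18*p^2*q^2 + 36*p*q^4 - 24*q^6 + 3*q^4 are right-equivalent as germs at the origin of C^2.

The Hessian of f at 0 has rank 0. Corank 2; j^3 = p^3 is a perfect cube, so E-series; the 5-jet and mu = 8 give E_8. The Hessian of g at 0 has rank 0. Corank 2; j^3 = 3*p^3 is a perfect cube, so E-series; the 4-jet and mu = 6 give E_6. f is E_8 but g is E_6, hence not right-equivalent.

No.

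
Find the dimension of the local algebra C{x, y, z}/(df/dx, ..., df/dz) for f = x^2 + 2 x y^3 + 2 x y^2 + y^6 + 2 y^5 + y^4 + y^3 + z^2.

2

The Hessian of f at 0 has rank 2. Corank 1: A-series; mu = 2 gives A_2.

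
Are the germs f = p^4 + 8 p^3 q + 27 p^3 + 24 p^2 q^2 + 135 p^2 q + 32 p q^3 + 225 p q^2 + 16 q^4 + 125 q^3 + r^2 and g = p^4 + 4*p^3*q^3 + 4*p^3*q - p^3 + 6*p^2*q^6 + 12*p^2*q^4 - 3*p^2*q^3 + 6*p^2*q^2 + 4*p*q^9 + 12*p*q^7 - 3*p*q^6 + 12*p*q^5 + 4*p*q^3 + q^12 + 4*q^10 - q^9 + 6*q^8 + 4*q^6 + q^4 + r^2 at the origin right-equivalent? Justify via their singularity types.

Yes.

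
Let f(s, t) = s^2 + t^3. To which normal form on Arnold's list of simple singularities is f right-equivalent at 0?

A2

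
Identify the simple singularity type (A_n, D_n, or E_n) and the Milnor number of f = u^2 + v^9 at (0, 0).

The Hessian of f at 0 has rank 1. Corank 1: A-series; mu = 8 gives A_8.

Type A8, Milnor number mu = 8.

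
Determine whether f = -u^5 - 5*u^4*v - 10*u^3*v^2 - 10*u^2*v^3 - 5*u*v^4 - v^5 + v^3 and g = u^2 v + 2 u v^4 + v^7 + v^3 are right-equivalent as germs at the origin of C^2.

No.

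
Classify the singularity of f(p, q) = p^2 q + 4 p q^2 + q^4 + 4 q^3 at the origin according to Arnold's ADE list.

D_{5}

The Hessian of f at 0 has rank 0. Corank 2; j^3 = q*(p + 2*q)^2 has shape L^2 M (L != M), so D-series; mu = 5 gives D_5.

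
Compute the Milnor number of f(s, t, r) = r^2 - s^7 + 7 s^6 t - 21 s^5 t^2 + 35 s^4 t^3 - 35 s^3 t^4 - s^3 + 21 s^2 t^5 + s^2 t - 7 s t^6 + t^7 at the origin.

The Hessian of f at 0 has rank 1. Corank 2; j^3 = -s^2*(s - t) has shape L^2 M (L != M), so D-series; mu = 8 gives D_8.

8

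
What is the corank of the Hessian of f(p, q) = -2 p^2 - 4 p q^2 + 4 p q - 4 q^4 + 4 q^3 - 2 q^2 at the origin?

1

Hessian at 0 has rank 1.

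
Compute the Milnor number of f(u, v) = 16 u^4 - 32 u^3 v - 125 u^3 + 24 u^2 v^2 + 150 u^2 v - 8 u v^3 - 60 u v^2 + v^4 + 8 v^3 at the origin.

The Hessian of f at 0 is [[0, 0], [0, 0]] with rank 0, so corank 2. A Groebner basis of the Jacobian ideal J(f) in C{u,v} is {v^4, u*v^2 - 13*v^3/30, u^2 - 4*u*v/5 + 4*v^2/25}; counting standard monomials gives mu = 6. Corank 2; j^3 = -(5*u - 2*v)^3 is a perfect cube, so E-series; the 4-jet and mu = 6 give E_6.

6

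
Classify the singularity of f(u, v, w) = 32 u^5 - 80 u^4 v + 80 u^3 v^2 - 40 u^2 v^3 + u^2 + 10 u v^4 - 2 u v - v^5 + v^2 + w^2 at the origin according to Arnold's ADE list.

A_{4}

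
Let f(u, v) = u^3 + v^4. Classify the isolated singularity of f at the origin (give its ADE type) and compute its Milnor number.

Type E_{6}, Milnor number mu = 6.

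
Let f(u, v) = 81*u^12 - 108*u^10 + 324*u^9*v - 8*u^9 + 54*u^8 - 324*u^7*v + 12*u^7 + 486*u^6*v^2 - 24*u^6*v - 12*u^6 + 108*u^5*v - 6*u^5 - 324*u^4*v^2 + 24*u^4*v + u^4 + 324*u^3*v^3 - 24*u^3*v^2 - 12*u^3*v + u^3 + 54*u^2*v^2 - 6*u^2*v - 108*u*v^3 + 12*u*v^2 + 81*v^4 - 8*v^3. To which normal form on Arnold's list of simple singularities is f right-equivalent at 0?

The Hessian of f at 0 has rank 0. Corank 2; j^3 = (u - 2*v)^3 is a perfect cube, so E-series; the 4-jet and mu = 6 give E_6.

E6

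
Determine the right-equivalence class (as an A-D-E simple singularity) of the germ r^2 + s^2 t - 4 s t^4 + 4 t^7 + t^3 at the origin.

D_4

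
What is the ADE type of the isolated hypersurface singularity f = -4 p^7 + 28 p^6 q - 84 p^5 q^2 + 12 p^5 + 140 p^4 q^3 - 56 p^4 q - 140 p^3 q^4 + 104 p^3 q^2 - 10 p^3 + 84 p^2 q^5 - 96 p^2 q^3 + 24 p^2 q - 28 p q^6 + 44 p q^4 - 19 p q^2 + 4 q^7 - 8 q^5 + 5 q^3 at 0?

D_4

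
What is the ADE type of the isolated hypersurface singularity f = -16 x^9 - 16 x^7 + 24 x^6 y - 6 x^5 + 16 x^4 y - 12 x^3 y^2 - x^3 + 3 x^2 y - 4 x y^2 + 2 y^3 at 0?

D_{4}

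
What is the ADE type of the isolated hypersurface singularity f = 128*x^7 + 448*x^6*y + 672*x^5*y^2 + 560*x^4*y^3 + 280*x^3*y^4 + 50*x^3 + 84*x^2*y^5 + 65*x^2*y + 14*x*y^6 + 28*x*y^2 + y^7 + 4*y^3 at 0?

The Hessian of f at 0 has rank 0. Corank 2; j^3 = (2*x + y)*(5*x + 2*y)^2 has shape L^2 M (L != M), so D-series; mu = 8 gives D_8.

D_8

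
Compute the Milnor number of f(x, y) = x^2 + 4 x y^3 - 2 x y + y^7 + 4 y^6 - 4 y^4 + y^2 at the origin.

6

The Hessian of f at 0 has rank 1. Corank 1: A-series; mu = 6 gives A_6.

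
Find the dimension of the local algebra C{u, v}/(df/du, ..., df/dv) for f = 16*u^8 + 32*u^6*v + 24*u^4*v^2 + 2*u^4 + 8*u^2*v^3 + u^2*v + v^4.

The Hessian of f at 0 has rank 0. Corank 2; j^3 = u^2*v has shape L^2 M (L != M), so D-series; mu = 5 gives D_5.

5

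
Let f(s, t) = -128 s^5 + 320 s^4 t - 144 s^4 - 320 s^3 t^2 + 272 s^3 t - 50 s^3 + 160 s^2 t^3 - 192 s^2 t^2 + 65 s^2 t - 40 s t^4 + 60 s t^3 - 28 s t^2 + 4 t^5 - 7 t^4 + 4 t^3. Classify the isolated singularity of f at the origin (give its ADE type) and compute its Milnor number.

The Hessian of f at 0 is [[0, 0], [0, 0]] with rank 0, so corank 2. A Groebner basis of the Jacobian ideal J(f) in C{s,t} is {s*t^2 + 125*s*t/9 - 50*t^2/9, 625*s*t/18 + t^3 - 125*t^2/9, s^2 - 38*s*t/45 + 8*t^2/45}; counting standard monomials gives mu = 5. Corank 2; j^3 = -(2*s - t)*(5*s - 2*t)^2 has shape L^2 M (L != M), so D-series; mu = 5 gives D_5.

Type D_{5}, Milnor number mu = 5.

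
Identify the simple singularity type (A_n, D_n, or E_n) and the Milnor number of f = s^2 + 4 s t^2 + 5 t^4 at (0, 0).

Type A3, Milnor number mu = 3.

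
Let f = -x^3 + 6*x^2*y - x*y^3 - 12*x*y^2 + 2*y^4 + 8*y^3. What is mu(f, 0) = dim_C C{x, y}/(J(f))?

7

The Hessian of f at 0 is [[0, 0], [0, 0]] with rank 0, so corank 2. A Groebner basis of the Jacobian ideal J(f) in C{x,y} is {x^3 - 6*x^2*y - 48*x^2 + 192*x*y - 192*y^2, 6*x^2 + x*y^2 - 24*x*y + 24*y^2, 3*x^2 - 12*x*y + y^3 + 12*y^2}; counting standard monomials gives mu = 7. Corank 2; j^3 = -(x - 2*y)^3 is a perfect cube, so E-series; the 4-jet and mu = 7 give E_7.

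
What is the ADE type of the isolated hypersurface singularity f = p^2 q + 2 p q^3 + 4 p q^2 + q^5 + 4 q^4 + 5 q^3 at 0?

The Hessian of f at 0 is [[0, 0], [0, 0]] with rank 0, so corank 2. A Groebner basis of the Jacobian ideal J(f) in C{p,q} is {q^3, p^2 - q^2, p*q + 2*q^2}; counting standard monomials gives mu = 4. Corank 2; j^3 = q*(p^2 + 4*p*q + 5*q^2) splits into three distinct lines over C (the quadratic factor has nonzero discriminant), so D_4.

D_4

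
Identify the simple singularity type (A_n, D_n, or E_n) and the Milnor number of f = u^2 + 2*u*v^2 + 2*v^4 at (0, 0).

Type A_3, Milnor number mu = 3.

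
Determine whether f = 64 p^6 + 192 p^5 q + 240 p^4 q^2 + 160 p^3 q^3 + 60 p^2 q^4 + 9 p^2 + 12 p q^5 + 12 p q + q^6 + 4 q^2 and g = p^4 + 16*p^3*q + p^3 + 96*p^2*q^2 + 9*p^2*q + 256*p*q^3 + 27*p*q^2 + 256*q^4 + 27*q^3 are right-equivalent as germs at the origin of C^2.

No.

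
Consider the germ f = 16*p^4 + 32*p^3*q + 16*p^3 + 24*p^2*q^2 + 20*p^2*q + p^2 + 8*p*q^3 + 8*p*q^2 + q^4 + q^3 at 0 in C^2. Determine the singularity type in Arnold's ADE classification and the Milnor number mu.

Type A2, Milnor number mu = 2.

The Hessian of f at 0 has rank 1. Corank 1: A-series; mu = 2 gives A_2.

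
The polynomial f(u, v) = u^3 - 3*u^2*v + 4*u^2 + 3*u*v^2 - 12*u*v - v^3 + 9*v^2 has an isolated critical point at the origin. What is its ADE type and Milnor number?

Type A_{2}, Milnor number mu = 2.

The Hessian of f at 0 is [[8, -12], [-12, 18]] with rank 1, so corank 1. A Groebner basis of the Jacobian ideal J(f) in C{u,v} is {v^2, u - 3*v/2}; counting standard monomials gives mu = 2. Corank 1: A-series; mu = 2 gives A_2.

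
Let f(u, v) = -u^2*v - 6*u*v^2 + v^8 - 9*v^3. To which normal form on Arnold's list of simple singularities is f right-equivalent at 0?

The Hessian of f at 0 has rank 0. Corank 2; j^3 = -v*(u + 3*v)^2 has shape L^2 M (L != M), so D-series; mu = 9 gives D_9.

D_{9}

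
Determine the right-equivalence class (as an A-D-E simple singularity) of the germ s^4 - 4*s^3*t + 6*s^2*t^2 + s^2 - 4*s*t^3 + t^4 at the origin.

A_3

The Hessian of f at 0 has rank 1. Corank 1: A-series; mu = 3 gives A_3.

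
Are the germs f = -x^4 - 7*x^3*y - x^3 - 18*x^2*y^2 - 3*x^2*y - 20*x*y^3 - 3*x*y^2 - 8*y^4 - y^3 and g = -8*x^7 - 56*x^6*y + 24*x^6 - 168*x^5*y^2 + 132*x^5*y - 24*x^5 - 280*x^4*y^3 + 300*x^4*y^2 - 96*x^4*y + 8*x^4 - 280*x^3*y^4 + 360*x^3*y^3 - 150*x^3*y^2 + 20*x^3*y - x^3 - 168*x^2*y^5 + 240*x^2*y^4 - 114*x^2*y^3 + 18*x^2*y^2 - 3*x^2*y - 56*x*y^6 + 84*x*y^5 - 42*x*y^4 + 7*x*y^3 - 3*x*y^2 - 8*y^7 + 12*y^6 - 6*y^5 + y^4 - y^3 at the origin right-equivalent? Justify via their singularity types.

Yes.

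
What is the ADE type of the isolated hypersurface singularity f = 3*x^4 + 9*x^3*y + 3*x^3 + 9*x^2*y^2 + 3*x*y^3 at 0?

The Hessian of f at 0 has rank 0. Corank 2; j^3 = 3*x^3 is a perfect cube, so E-series; the 4-jet and mu = 7 give E_7.

E_7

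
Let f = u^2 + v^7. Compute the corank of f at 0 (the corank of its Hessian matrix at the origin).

The Hessian at 0 is [[2, 0], [0, 0]] of rank 1; hence corank 1.

1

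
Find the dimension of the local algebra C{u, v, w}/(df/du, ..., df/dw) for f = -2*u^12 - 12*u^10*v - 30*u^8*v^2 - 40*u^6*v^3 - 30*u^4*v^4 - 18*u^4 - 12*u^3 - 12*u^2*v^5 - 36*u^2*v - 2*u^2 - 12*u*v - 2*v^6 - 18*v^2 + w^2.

The Hessian of f at 0 is [[-4, -12, 0], [-12, -36, 0], [0, 0, 2]] with rank 2, so corank 1. A Groebner basis of the Jacobian ideal J(f) in C{u,v,w} is {u*v^2 - u*v/3 + u/81 - 2*v^2/3 + v/27, 5*u*v/27 - 2*u/243 + v^3 + v^2/3 - 2*v/81, u^2 + u/3 + v, w}; counting standard monomials gives mu = 5. Corank 1: A-series; mu = 5 gives A_5.

5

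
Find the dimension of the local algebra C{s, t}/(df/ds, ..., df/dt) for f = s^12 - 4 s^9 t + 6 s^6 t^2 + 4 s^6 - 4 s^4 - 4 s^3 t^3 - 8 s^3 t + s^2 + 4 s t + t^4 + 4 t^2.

The Hessian of f at 0 is [[2, 4], [4, 8]] with rank 1, so corank 1. A Groebner basis of the Jacobian ideal J(f) in C{s,t} is {t^3, s + 2*t}; counting standard monomials gives mu = 3. Corank 1: A-series; mu = 3 gives A_3.

3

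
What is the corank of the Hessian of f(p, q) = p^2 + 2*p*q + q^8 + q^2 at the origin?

The Hessian at 0 is [[2, 2], [2, 2]] of rank 1; hence corank 1.

1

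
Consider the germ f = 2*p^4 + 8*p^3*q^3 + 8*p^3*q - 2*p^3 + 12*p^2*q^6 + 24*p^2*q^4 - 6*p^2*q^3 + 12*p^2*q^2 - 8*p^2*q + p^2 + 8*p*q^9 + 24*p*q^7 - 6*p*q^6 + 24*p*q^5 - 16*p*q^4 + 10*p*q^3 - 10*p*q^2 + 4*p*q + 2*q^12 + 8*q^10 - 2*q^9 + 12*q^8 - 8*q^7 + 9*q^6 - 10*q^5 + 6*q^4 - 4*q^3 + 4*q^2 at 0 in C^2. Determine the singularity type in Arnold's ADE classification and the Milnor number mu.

Type A_3, Milnor number mu = 3.

The Hessian of f at 0 has rank 1. Corank 1: A-series; mu = 3 gives A_3.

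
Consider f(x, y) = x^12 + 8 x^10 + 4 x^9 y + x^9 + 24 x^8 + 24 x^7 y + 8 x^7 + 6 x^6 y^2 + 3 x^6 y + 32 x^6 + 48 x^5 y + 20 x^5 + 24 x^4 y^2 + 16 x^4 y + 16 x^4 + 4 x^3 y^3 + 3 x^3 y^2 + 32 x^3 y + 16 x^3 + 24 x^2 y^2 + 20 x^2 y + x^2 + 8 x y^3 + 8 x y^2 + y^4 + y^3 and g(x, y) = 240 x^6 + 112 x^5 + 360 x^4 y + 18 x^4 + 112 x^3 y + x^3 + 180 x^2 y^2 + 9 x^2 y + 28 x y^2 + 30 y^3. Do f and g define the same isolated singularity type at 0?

The Hessian of f at 0 has rank 1. Corank 1: A-series; mu = 2 gives A_2. The Hessian of g at 0 has rank 0. Corank 2; j^3 = (x + 3*y)*(x^2 + 6*x*y + 10*y^2) splits into three distinct lines over C (the quadratic factor has nonzero discriminant), so D_4. f is A_2 but g is D_4, hence not right-equivalent.

No.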